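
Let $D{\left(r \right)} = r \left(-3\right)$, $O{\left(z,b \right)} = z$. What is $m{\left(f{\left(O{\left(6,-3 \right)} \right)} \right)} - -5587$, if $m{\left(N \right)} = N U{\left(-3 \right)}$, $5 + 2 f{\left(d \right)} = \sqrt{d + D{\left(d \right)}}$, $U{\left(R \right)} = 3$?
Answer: $\frac{11159}{2} + 3 i \sqrt{3} \approx 5579.5 + 5.1962 i$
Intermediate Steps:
$D{\left(r \right)} = - 3 r$
$f{\left(d \right)} = - \frac{5}{2} + \frac{\sqrt{2} \sqrt{- d}}{2}$ ($f{\left(d \right)} = - \frac{5}{2} + \frac{\sqrt{d - 3 d}}{2} = - \frac{5}{2} + \frac{\sqrt{- 2 d}}{2} = - \frac{5}{2} + \frac{\sqrt{2} \sqrt{- d}}{2}$)
$m{\left(N \right)} = 3 N$ ($m{\left(N \right)} = N 3 = 3 N$)
$m{\left(f{\left(O{\left(6,-3 \right)} \right)} \right)} - -5587 = 3 \left(- \frac{5}{2} + \frac{\sqrt{2} \sqrt{\left(-1\right) 6}}{2}\right) - -5587 = 3 \left(- \frac{5}{2} + \frac{\sqrt{2} \sqrt{-6}}{2}\right) + 5587 = 3 \left(- \frac{5}{2} + \frac{\sqrt{2} i \sqrt{6}}{2}\right) + 5587 = 3 \left(- \frac{5}{2} + i \sqrt{3}\right) + 5587 = \left(- \frac{15}{2} + 3 i \sqrt{3}\right) + 5587 = \frac{11159}{2} + 3 i \sqrt{3}$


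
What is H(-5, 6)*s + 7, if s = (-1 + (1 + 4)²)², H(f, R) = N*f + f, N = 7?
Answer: -23033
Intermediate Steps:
H(f, R) = 8*f (H(f, R) = 7*f + f = 8*f)
s = 576 (s = (-1 + 5²)² = (-1 + 25)² = 24² = 576)
H(-5, 6)*s + 7 = (8*(-5))*576 + 7 = -40*576 + 7 = -23040 + 7 = -23033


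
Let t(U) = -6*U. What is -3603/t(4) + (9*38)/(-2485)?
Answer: 2981749/19880 ≈ 149.99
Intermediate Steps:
-3603/t(4) + (9*38)/(-2485) = -3603/((-6*4)) + (9*38)/(-2485) = -3603/(-24) + 342*(-1/2485) = -3603*(-1/24) - 342/2485 = 1201/8 - 342/2485 = 2981749/19880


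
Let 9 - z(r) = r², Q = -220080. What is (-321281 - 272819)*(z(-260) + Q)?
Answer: 170905341100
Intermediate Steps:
z(r) = 9 - r²
(-321281 - 272819)*(z(-260) + Q) = (-321281 - 272819)*((9 - 1*(-260)²) - 220080) = -594100*((9 - 1*67600) - 220080) = -594100*((9 - 67600) - 220080) = -594100*(-67591 - 220080) = -594100*(-287671) = 170905341100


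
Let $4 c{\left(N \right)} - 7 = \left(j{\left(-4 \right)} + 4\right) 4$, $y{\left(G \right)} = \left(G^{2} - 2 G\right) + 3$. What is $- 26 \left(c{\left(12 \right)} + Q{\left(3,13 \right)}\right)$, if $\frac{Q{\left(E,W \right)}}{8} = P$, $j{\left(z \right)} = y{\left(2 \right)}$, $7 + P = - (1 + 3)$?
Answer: $\frac{4121}{2} \approx 2060.5$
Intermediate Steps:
$P = -11$ ($P = -7 - \left(1 + 3\right) = -7 - 4 = -11$)
$y{\left(G \right)} = 3 + G^{2} - 2 G$
$j{\left(z \right)} = 3$ ($j{\left(z \right)} = 3 + 2^{2} - 4 = 3 + 4 - 4 = 3$)
$Q{\left(E,W \right)} = -88$ ($Q{\left(E,W \right)} = 8 \left(-11\right) = -88$)
$c{\left(N \right)} = \frac{35}{4}$ ($c{\left(N \right)} = \frac{7}{4} + \frac{\left(3 + 4\right) 4}{4} = \frac{7}{4} + \frac{7 \cdot 4}{4} = \frac{7}{4} + \frac{1}{4} \cdot 28 = \frac{7}{4} + 7 = \frac{35}{4}$)
$- 26 \left(c{\left(12 \right)} + Q{\left(3,13 \right)}\right) = - 26 \left(\frac{35}{4} - 88\right) = \left(-26\right) \left(- \frac{317}{4}\right) = \frac{4121}{2}$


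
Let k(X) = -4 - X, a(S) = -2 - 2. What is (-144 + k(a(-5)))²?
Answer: 20736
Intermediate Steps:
a(S) = -4
(-144 + k(a(-5)))² = (-144 + (-4 - 1*(-4)))² = (-144 + (-4 + 4))² = (-144 + 0)² = (-144)² = 20736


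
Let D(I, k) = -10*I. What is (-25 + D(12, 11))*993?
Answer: -143985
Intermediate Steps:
(-25 + D(12, 11))*993 = (-25 - 10*12)*993 = (-25 - 120)*993 = -145*993 = -143985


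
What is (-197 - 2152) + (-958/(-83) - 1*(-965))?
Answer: -113914/83 ≈ -1372.5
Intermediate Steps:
(-197 - 2152) + (-958/(-83) - 1*(-965)) = -2349 + (-958*(-1/83) + 965) = -2349 + (958/83 + 965) = -2349 + 81053/83 = -113914/83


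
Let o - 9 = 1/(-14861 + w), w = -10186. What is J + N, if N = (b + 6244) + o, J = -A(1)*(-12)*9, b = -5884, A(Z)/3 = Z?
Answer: 17357570/25047 ≈ 693.00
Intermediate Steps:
A(Z) = 3*Z
J = 324 (J = -(3*1)*(-12)*9 = -3*(-12)*9 = -(-36)*9 = -1*(-324) = 324)
o = 225422/25047 (o = 9 + 1/(-14861 - 10186) = 9 + 1/(-25047) = 9 - 1/25047 = 225422/25047 ≈ 9.0000)
N = 9242342/25047 (N = (-5884 + 6244) + 225422/25047 = 360 + 225422/25047 = 9242342/25047 ≈ 369.00)
J + N = 324 + 9242342/25047 = 17357570/25047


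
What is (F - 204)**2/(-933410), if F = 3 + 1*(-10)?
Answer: -44521/933410 ≈ -0.047697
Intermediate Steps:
F = -7 (F = 3 - 10 = -7)
(F - 204)**2/(-933410) = (-7 - 204)**2/(-933410) = (-211)**2*(-1/933410) = 44521*(-1/933410) = -44521/933410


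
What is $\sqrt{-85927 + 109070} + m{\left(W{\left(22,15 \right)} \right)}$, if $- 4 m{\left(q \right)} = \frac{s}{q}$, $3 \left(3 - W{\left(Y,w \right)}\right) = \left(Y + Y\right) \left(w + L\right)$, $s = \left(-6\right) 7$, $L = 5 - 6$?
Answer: $- \frac{63}{1214} + \sqrt{23143} \approx 152.08$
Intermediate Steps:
$L = -1$ ($L = 5 - 6 = -1$)
$s = -42$
$W{\left(Y,w \right)} = 3 - \frac{2 Y \left(-1 + w\right)}{3}$ ($W{\left(Y,w \right)} = 3 - \frac{\left(Y + Y\right) \left(w - 1\right)}{3} = 3 - \frac{2 Y \left(-1 + w\right)}{3}$)
$m{\left(q \right)} = \frac{21}{2 q}$ ($m{\left(q \right)} = - \frac{\left(-42\right) \frac{1}{q}}{4} = \frac{21}{2 q}$)
$\sqrt{-85927 + 109070} + m{\left(W{\left(22,15 \right)} \right)} = \sqrt{-85927 + 109070} + \frac{21}{2 \left(3 + \frac{2}{3} \cdot 22 - \frac{44}{3} \cdot 15\right)} = \sqrt{23143} + \frac{21}{2 \left(3 + \frac{44}{3} - 220\right)} = \sqrt{23143} + \frac{21}{2 \left(- \frac{607}{3}\right)} = \sqrt{23143} + \frac{21}{2} \left(- \frac{3}{607}\right) = \sqrt{23143} - \frac{63}{1214} = - \frac{63}{1214} + \sqrt{23143}$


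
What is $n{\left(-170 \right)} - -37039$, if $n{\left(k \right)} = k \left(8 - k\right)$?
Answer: $6779$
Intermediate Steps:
$n{\left(-170 \right)} - -37039 = - 170 \left(8 - -170\right) - -37039 = - 170 \left(8 + 170\right) + 37039 = \left(-170\right) 178 + 37039 = -30260 + 37039 = 6779$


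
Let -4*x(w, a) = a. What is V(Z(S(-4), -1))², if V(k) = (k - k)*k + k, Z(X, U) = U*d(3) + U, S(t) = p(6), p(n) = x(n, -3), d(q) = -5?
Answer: 16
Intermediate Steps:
x(w, a) = -a/4
p(n) = ¾ (p(n) = -¼*(-3) = ¾)
S(t) = ¾
Z(X, U) = -4*U (Z(X, U) = U*(-5) + U = -5*U + U = -4*U)
V(k) = k (V(k) = 0*k + k = 0 + k = k)
V(Z(S(-4), -1))² = (-4*(-1))² = 4² = 16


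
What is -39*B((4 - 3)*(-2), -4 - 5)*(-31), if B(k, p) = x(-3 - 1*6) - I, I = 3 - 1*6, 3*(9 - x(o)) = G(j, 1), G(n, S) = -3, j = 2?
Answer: 15717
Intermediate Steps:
x(o) = 10 (x(o) = 9 - 1/3*(-3) = 9 + 1 = 10)
I = -3 (I = 3 - 6 = -3)
B(k, p) = 13 (B(k, p) = 10 - 1*(-3) = 10 + 3 = 13)
-39*B((4 - 3)*(-2), -4 - 5)*(-31) = -39*13*(-31) = -507*(-31) = 15717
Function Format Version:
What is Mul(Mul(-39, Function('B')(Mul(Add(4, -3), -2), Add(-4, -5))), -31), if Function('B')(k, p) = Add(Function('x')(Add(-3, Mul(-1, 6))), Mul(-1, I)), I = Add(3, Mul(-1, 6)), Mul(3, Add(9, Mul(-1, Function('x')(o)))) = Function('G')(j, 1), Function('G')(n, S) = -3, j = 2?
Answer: 15717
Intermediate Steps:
Function('x')(o) = 10 (Function('x')(o) = Add(9, Mul(Rational(-1, 3), -3)) = Add(9, 1) = 10)
I = -3 (I = Add(3, -6) = -3)
Function('B')(k, p) = 13 (Function('B')(k, p) = Add(10, Mul(-1, -3)) = Add(10, 3) = 13)
Mul(Mul(-39, Function('B')(Mul(Add(4, -3), -2), Add(-4, -5))), -31) = Mul(Mul(-39, 13), -31) = Mul(-507, -31) = 15717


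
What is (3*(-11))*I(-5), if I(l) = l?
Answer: 165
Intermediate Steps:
(3*(-11))*I(-5) = (3*(-11))*(-5) = -33*(-5) = 165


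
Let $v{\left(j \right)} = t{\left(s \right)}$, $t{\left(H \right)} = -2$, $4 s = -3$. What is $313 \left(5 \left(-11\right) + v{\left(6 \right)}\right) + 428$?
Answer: $-17413$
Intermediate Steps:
$s = - \frac{3}{4}$ ($s = \frac{1}{4} \left(-3\right) = - \frac{3}{4} \approx -0.75$)
$v{\left(j \right)} = -2$
$313 \left(5 \left(-11\right) + v{\left(6 \right)}\right) + 428 = 313 \left(5 \left(-11\right) - 2\right) + 428 = 313 \left(-55 - 2\right) + 428 = 313 \left(-57\right) + 428 = -17841 + 428 = -17413$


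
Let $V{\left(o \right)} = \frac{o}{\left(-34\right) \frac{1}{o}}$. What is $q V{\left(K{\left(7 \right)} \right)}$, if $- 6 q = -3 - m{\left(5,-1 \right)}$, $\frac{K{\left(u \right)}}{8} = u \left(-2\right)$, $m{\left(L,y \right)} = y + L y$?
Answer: $\frac{3136}{17} \approx 184.47$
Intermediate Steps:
$K{\left(u \right)} = - 16 u$ ($K{\left(u \right)} = 8 u \left(-2\right) = 8 \left(- 2 u\right) = - 16 u$)
$q = - \frac{1}{2}$ ($q = - \frac{-3 - - (1 + 5)}{6} = - \frac{-3 - \left(-1\right) 6}{6} = - \frac{-3 - -6}{6} = - \frac{-3 + 6}{6} = \left(- \frac{1}{6}\right) 3 = - \frac{1}{2} \approx -0.5$)
$V{\left(o \right)} = - \frac{o^{2}}{34}$ ($V{\left(o \right)} = o \left(- \frac{o}{34}\right) = - \frac{o^{2}}{34}$)
$q V{\left(K{\left(7 \right)} \right)} = - \frac{\left(- \frac{1}{34}\right) \left(\left(-16\right) 7\right)^{2}}{2} = - \frac{\left(- \frac{1}{34}\right) \left(-112\right)^{2}}{2} = - \frac{\left(- \frac{1}{34}\right) 12544}{2} = \left(- \frac{1}{2}\right) \left(- \frac{6272}{17}\right) = \frac{3136}{17}$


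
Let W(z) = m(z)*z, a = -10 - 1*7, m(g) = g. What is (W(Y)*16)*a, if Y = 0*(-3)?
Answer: 0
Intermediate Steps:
Y = 0
a = -17 (a = -10 - 7 = -17)
W(z) = z² (W(z) = z*z = z²)
(W(Y)*16)*a = (0²*16)*(-17) = (0*16)*(-17) = 0*(-17) = 0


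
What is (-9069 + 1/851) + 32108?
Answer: 19606190/851 ≈ 23039.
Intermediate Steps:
(-9069 + 1/851) + 32108 = -7717718/851 + 32108 = 19606190/851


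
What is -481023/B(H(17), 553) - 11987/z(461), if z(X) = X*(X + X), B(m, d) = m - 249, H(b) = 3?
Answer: 17037669097/8713361 ≈ 1955.3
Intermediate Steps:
B(m, d) = -249 + m
z(X) = 2*X² (z(X) = X*(2*X) = 2*X²)
-481023/B(H(17), 553) - 11987/z(461) = -481023/(-249 + 3) - 11987/(2*461²) = -481023/(-246) - 11987/(2*212521) = -481023*(-1/246) - 11987/425042 = 160341/82 - 11987*1/425042 = 160341/82 - 11987/425042 = 17037669097/8713361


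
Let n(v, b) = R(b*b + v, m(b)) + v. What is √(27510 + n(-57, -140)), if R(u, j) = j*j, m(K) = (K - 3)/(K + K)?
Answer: √2152335649/280 ≈ 165.69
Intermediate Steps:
m(K) = (-3 + K)/(2*K) (m(K) = (-3 + K)/((2*K)) = (-3 + K)*(1/(2*K)) = (-3 + K)/(2*K))
R(u, j) = j²
n(v, b) = v + (-3 + b)²/(4*b²) (n(v, b) = ((-3 + b)/(2*b))² + v = (-3 + b)²/(4*b²) + v = v + (-3 + b)²/(4*b²))
√(27510 + n(-57, -140)) = √(27510 + (-57 + (¼)*(-3 - 140)²/(-140)²)) = √(27510 + (-57 + (¼)*(1/19600)*(-143)²)) = √(27510 + (-57 + (¼)*(1/19600)*20449)) = √(27510 + (-57 + 20449/78400)) = √(27510 - 4448351/78400) = √(2152335649/78400) = √2152335649/280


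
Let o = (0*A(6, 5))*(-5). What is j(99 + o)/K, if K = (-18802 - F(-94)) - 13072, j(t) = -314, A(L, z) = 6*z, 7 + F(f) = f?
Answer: 314/31773 ≈ 0.0098826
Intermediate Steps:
F(f) = -7 + f
o = 0 (o = (0*(6*5))*(-5) = (0*30)*(-5) = 0*(-5) = 0)
K = -31773 (K = (-18802 - (-7 - 94)) - 13072 = (-18802 - 1*(-101)) - 13072 = (-18802 + 101) - 13072 = -18701 - 13072 = -31773)
j(99 + o)/K = -314/(-31773) = -314*(-1/31773) = 314/31773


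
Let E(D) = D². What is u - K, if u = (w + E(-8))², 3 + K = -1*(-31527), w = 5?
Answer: -26763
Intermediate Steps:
K = 31524 (K = -3 - 1*(-31527) = -3 + 31527 = 31524)
u = 4761 (u = (5 + (-8)²)² = (5 + 64)² = 69² = 4761)
u - K = 4761 - 1*31524 = 4761 - 31524 = -26763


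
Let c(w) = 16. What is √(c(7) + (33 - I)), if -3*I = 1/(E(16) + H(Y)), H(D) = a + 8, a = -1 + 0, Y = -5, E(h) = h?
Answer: √233358/69 ≈ 7.0010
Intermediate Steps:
a = -1
H(D) = 7 (H(D) = -1 + 8 = 7)
I = -1/69 (I = -1/(3*(16 + 7)) = -⅓/23 = -⅓*1/23 = -1/69 ≈ -0.014493)
√(c(7) + (33 - I)) = √(16 + (33 - 1*(-1/69))) = √(16 + (33 + 1/69)) = √(16 + 2278/69) = √(3382/69) = √233358/69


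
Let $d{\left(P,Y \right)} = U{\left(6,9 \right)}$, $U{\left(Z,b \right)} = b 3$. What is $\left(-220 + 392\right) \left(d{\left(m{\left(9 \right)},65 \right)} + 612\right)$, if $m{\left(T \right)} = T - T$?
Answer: $109908$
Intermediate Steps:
$U{\left(Z,b \right)} = 3 b$
$m{\left(T \right)} = 0$
$d{\left(P,Y \right)} = 27$ ($d{\left(P,Y \right)} = 3 \cdot 9 = 27$)
$\left(-220 + 392\right) \left(d{\left(m{\left(9 \right)},65 \right)} + 612\right) = \left(-220 + 392\right) \left(27 + 612\right) = 172 \cdot 639 = 109908$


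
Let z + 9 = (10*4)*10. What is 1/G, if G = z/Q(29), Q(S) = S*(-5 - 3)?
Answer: -232/391 ≈ -0.59335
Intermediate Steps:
z = 391 (z = -9 + (10*4)*10 = -9 + 40*10 = -9 + 400 = 391)
Q(S) = -8*S (Q(S) = S*(-8) = -8*S)
G = -391/232 (G = 391/((-8*29)) = 391/(-232) = 391*(-1/232) = -391/232 ≈ -1.6853)
1/G = 1/(-391/232) = -232/391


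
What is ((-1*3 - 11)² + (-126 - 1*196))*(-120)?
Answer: 15120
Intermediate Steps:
((-1*3 - 11)² + (-126 - 1*196))*(-120) = ((-3 - 11)² + (-126 - 196))*(-120) = ((-14)² - 322)*(-120) = (196 - 322)*(-120) = -126*(-120) = 15120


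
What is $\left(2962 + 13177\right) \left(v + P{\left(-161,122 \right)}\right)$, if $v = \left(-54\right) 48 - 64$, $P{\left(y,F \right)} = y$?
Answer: $-45463563$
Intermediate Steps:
$v = -2656$ ($v = -2592 - 64 = -2656$)
$\left(2962 + 13177\right) \left(v + P{\left(-161,122 \right)}\right) = \left(2962 + 13177\right) \left(-2656 - 161\right) = 16139 \left(-2817\right) = -45463563$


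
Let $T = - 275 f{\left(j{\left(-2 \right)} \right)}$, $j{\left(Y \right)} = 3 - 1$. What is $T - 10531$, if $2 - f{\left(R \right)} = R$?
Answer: $-10531$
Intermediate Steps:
$j{\left(Y \right)} = 2$
$f{\left(R \right)} = 2 - R$
$T = 0$ ($T = - 275 \left(2 - 2\right) = \left(-275\right) 0 = 0$)
$T - 10531 = 0 - 10531 = -10531$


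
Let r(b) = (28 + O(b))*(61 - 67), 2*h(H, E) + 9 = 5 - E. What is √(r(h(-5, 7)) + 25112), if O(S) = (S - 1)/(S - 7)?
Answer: √623522/5 ≈ 157.93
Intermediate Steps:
O(S) = (-1 + S)/(-7 + S)
h(H, E) = -2 - E/2 (h(H, E) = -9/2 + (5 - E)/2 = -9/2 + (5/2 - E/2) = -2 - E/2)
r(b) = -168 - 6*(-1 + b)/(-7 + b) (r(b) = (28 + (-1 + b)/(-7 + b))*(61 - 67) = (28 + (-1 + b)/(-7 + b))*(-6) = -168 - 6*(-1 + b)/(-7 + b))
√(r(h(-5, 7)) + 25112) = √(6*(197 - 29*(-2 - ½*7))/(-7 + (-2 - ½*7)) + 25112) = √(6*(197 - 29*(-2 - 7/2))/(-7 + (-2 - 7/2)) + 25112) = √(6*(197 - 29*(-11/2))/(-7 - 11/2) + 25112) = √(6*(197 + 319/2)/(-25/2) + 25112) = √(6*(-2/25)*(713/2) + 25112) = √(-4278/25 + 25112) = √(623522/25) = √623522/5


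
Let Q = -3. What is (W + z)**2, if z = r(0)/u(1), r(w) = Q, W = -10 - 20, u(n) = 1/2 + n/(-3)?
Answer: 2304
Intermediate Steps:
u(n) = 1/2 - n/3 (u(n) = 1*(1/2) + n*(-1/3) = 1/2 - n/3)
W = -30
r(w) = -3
z = -18 (z = -3/(1/2 - 1/3*1) = -3/(1/2 - 1/3) = -3/1/6 = -3*6 = -18)
(W + z)**2 = (-30 - 18)**2 = (-48)**2 = 2304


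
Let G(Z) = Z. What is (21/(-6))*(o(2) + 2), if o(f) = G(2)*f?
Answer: -21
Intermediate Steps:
o(f) = 2*f
(21/(-6))*(o(2) + 2) = (21/(-6))*(2*2 + 2) = (21*(-1/6))*(4 + 2) = -7/2*6 = -21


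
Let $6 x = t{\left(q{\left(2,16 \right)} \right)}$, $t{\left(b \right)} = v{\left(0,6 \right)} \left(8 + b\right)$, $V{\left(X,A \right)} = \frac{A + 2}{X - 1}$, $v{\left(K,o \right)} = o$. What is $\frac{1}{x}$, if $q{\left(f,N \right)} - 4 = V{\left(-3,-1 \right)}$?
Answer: $\frac{4}{47} \approx 0.085106$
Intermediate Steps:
$V{\left(X,A \right)} = \frac{2 + A}{-1 + X}$
$q{\left(f,N \right)} = \frac{15}{4}$ ($q{\left(f,N \right)} = 4 + \frac{2 - 1}{-1 - 3} = 4 + \frac{1}{-4} \cdot 1 = 4 - \frac{1}{4} = \frac{15}{4}$)
$t{\left(b \right)} = 48 + 6 b$ ($t{\left(b \right)} = 6 \left(8 + b\right) = 48 + 6 b$)
$x = \frac{47}{4}$ ($x = \frac{48 + 6 \cdot \frac{15}{4}}{6} = \frac{48 + \frac{45}{2}}{6} = \frac{1}{6} \cdot \frac{141}{2} = \frac{47}{4} \approx 11.75$)
$\frac{1}{x} = \frac{1}{\frac{47}{4}} = \frac{4}{47}$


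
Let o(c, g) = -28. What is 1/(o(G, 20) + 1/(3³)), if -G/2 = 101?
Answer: -27/755 ≈ -0.035762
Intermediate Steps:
G = -202 (G = -2*101 = -202)
1/(o(G, 20) + 1/(3³)) = 1/(-28 + 1/(3³)) = 1/(-28 + 1/27) = 1/(-755/27) = -27/755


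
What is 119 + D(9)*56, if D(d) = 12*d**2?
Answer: 54551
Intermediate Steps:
119 + D(9)*56 = 119 + (12*9**2)*56 = 119 + (12*81)*56 = 119 + 972*56 = 119 + 54432 = 54551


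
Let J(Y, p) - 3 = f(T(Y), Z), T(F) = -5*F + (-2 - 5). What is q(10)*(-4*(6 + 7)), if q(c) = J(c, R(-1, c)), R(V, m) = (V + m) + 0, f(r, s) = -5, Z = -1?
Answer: 104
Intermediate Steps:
T(F) = -7 - 5*F (T(F) = -5*F - 7 = -7 - 5*F)
R(V, m) = V + m
J(Y, p) = -2 (J(Y, p) = 3 - 5 = -2)
q(c) = -2
q(10)*(-4*(6 + 7)) = -(-8)*(6 + 7) = -(-8)*13 = -2*(-52) = 104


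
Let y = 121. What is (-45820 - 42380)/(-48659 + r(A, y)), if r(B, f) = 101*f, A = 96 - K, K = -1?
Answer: 14700/6073 ≈ 2.4206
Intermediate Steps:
A = 97 (A = 96 - 1*(-1) = 96 + 1 = 97)
(-45820 - 42380)/(-48659 + r(A, y)) = (-45820 - 42380)/(-48659 + 101*121) = -88200/(-48659 + 12221) = -88200/(-36438) = -88200*(-1/36438) = 14700/6073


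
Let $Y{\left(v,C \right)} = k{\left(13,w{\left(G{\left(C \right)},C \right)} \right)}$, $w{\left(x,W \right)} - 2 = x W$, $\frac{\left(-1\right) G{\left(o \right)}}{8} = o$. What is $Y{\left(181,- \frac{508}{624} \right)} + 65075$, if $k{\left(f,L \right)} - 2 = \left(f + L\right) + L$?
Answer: $\frac{98991845}{1521} \approx 65083.0$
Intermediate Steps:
$G{\left(o \right)} = - 8 o$
$w{\left(x,W \right)} = 2 + W x$ ($w{\left(x,W \right)} = 2 + x W = 2 + W x$)
$k{\left(f,L \right)} = 2 + f + 2 L$ ($k{\left(f,L \right)} = 2 + \left(\left(f + L\right) + L\right) = 2 + \left(\left(L + f\right) + L\right) = 2 + \left(f + 2 L\right) = 2 + f + 2 L$)
$Y{\left(v,C \right)} = 19 - 16 C^{2}$ ($Y{\left(v,C \right)} = 2 + 13 + 2 \left(2 + C \left(- 8 C\right)\right) = 2 + 13 + 2 \left(2 - 8 C^{2}\right) = 2 + 13 - \left(-4 + 16 C^{2}\right) = 19 - 16 C^{2}$)
$Y{\left(181,- \frac{508}{624} \right)} + 65075 = \left(19 - 16 \left(- \frac{508}{624}\right)^{2}\right) + 65075 = \left(19 - 16 \left(\left(-508\right) \frac{1}{624}\right)^{2}\right) + 65075 = \left(19 - 16 \left(- \frac{127}{156}\right)^{2}\right) + 65075 = \left(19 - \frac{16129}{1521}\right) + 65075 = \frac{12770}{1521} + 65075 = \frac{98991845}{1521}$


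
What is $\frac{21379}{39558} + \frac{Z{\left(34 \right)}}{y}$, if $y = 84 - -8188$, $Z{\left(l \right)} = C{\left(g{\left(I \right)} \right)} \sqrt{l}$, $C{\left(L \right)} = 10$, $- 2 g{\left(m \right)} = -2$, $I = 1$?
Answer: $\frac{21379}{39558} + \frac{5 \sqrt{34}}{4136} \approx 0.5475$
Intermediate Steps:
$g{\left(m \right)} = 1$ ($g{\left(m \right)} = \left(- \frac{1}{2}\right) \left(-2\right) = 1$)
$Z{\left(l \right)} = 10 \sqrt{l}$
$y = 8272$ ($y = 84 + 8188 = 8272$)
$\frac{21379}{39558} + \frac{Z{\left(34 \right)}}{y} = \frac{21379}{39558} + \frac{10 \sqrt{34}}{8272} = 21379 \cdot \frac{1}{39558} + 10 \sqrt{34} \cdot \frac{1}{8272} = \frac{21379}{39558} + \frac{5 \sqrt{34}}{4136}$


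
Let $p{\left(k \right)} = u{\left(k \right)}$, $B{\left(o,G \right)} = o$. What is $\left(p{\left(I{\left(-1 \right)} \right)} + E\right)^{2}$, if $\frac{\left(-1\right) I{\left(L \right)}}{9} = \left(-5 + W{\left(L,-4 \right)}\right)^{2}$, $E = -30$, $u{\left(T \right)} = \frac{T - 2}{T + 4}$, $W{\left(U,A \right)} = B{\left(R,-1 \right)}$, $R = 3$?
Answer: $\frac{212521}{256} \approx 830.16$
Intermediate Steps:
$W{\left(U,A \right)} = 3$
$u{\left(T \right)} = \frac{-2 + T}{4 + T}$
$I{\left(L \right)} = -36$ ($I{\left(L \right)} = - 9 \left(-5 + 3\right)^{2} = - 9 \left(-2\right)^{2} = \left(-9\right) 4 = -36$)
$p{\left(k \right)} = \frac{-2 + k}{4 + k}$
$\left(p{\left(I{\left(-1 \right)} \right)} + E\right)^{2} = \left(\frac{-2 - 36}{4 - 36} - 30\right)^{2} = \left(\frac{1}{-32} \left(-38\right) - 30\right)^{2} = \left(\left(- \frac{1}{32}\right) \left(-38\right) - 30\right)^{2} = \left(\frac{19}{16} - 30\right)^{2} = \left(- \frac{461}{16}\right)^{2} = \frac{212521}{256}$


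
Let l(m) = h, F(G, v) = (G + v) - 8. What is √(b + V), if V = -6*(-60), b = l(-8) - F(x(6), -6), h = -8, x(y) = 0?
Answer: √366 ≈ 19.131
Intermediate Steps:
F(G, v) = -8 + G + v
l(m) = -8
b = 6 (b = -8 - (-8 + 0 - 6) = -8 - 1*(-14) = -8 + 14 = 6)
V = 360
√(b + V) = √(6 + 360) = √366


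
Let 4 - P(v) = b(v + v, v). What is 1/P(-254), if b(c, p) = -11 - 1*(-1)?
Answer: 1/14 ≈ 0.071429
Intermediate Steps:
b(c, p) = -10 (b(c, p) = -11 + 1 = -10)
P(v) = 14 (P(v) = 4 - 1*(-10) = 4 + 10 = 14)
1/P(-254) = 1/14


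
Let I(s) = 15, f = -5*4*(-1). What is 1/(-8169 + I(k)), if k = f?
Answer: -1/8154 ≈ -0.00012264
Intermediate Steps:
f = 20 (f = -20*(-1) = 20)
k = 20
1/(-8169 + I(k)) = 1/(-8169 + 15) = 1/(-8154) = -1/8154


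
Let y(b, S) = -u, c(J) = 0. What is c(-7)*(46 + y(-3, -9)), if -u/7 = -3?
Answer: 0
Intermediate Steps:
u = 21 (u = -7*(-3) = 21)
y(b, S) = -21 (y(b, S) = -1*21 = -21)
c(-7)*(46 + y(-3, -9)) = 0*(46 - 21) = 0*25 = 0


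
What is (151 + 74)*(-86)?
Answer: -19350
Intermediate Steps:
(151 + 74)*(-86) = 225*(-86) = -19350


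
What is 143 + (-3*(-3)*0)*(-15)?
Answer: 143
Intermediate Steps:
143 + (-3*(-3)*0)*(-15) = 143 + (9*0)*(-15) = 143 + 0*(-15) = 143 + 0 = 143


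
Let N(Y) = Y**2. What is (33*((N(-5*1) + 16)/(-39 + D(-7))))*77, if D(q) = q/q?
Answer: -104181/38 ≈ -2741.6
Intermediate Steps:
D(q) = 1
(33*((N(-5*1) + 16)/(-39 + D(-7))))*77 = (33*(((-5*1)**2 + 16)/(-39 + 1)))*77 = (33*(((-5)**2 + 16)/(-38)))*77 = (33*((25 + 16)*(-1/38)))*77 = (33*(41*(-1/38)))*77 = (33*(-41/38))*77 = -1353/38*77 = -104181/38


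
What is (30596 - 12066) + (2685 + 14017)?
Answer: 35232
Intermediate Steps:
(30596 - 12066) + (2685 + 14017) = 18530 + 16702 = 35232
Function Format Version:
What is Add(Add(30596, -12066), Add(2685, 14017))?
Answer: 35232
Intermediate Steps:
Add(Add(30596, -12066), Add(2685, 14017)) = Add(18530, 16702) = 35232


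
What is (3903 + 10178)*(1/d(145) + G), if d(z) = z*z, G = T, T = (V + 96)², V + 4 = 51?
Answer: 6053988322306/21025 ≈ 2.8794e+8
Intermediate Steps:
V = 47 (V = -4 + 51 = 47)
T = 20449 (T = (47 + 96)² = 143² = 20449)
G = 20449
d(z) = z²
(3903 + 10178)*(1/d(145) + G) = (3903 + 10178)*(1/(145²) + 20449) = 14081*(1/21025 + 20449) = 14081*(429940226/21025) = 6053988322306/21025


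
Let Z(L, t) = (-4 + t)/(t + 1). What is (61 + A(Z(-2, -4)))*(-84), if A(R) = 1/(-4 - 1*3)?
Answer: -5112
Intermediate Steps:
Z(L, t) = (-4 + t)/(1 + t)
A(R) = -⅐ (A(R) = 1/(-4 - 3) = 1/(-7) = -⅐)
(61 + A(Z(-2, -4)))*(-84) = (61 - ⅐)*(-84) = (426/7)*(-84) = -5112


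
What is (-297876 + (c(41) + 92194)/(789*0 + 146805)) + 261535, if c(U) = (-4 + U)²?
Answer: -5334946942/146805 ≈ -36340.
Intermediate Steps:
(-297876 + (c(41) + 92194)/(789*0 + 146805)) + 261535 = (-297876 + ((-4 + 41)² + 92194)/(789*0 + 146805)) + 261535 = (-297876 + (37² + 92194)/(0 + 146805)) + 261535 = (-297876 + (1369 + 92194)/146805) + 261535 = (-297876 + 93563*(1/146805)) + 261535 = (-297876 + 93563/146805) + 261535 = -43729592617/146805 + 261535 = -5334946942/146805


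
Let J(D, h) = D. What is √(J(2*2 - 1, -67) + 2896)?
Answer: √2899 ≈ 53.842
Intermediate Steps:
√(J(2*2 - 1, -67) + 2896) = √((2*2 - 1) + 2896) = √((4 - 1) + 2896) = √(3 + 2896) = √2899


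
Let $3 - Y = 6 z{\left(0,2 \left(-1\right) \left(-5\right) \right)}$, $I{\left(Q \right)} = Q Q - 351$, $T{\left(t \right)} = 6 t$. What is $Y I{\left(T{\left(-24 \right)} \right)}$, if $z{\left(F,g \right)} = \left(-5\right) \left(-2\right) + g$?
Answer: $-2385045$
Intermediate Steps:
$I{\left(Q \right)} = -351 + Q^{2}$ ($I{\left(Q \right)} = Q^{2} - 351 = -351 + Q^{2}$)
$z{\left(F,g \right)} = 10 + g$
$Y = -117$ ($Y = 3 - 6 \left(10 + 2 \left(-1\right) \left(-5\right)\right) = 3 - 6 \left(10 - -10\right) = 3 - 6 \left(10 + 10\right) = 3 - 6 \cdot 20 = 3 - 120 = -117$)
$Y I{\left(T{\left(-24 \right)} \right)} = - 117 \left(-351 + \left(6 \left(-24\right)\right)^{2}\right) = - 117 \left(-351 + \left(-144\right)^{2}\right) = - 117 \left(-351 + 20736\right) = \left(-117\right) 20385 = -2385045$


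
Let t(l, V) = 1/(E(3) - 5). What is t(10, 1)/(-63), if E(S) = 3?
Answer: 1/126 ≈ 0.0079365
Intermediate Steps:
t(l, V) = -1/2 (t(l, V) = 1/(3 - 5) = 1/(-2) = -1/2)
t(10, 1)/(-63) = -1/2/(-63) = -1/2*(-1/63) = 1/126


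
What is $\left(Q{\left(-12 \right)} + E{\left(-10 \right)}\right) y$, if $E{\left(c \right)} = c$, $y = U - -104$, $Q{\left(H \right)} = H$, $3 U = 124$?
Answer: $- \frac{9592}{3} \approx -3197.3$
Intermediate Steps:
$U = \frac{124}{3}$ ($U = \frac{1}{3} \cdot 124 = \frac{124}{3} \approx 41.333$)
$y = \frac{436}{3}$ ($y = \frac{124}{3} - -104 = \frac{124}{3} + 104 = \frac{436}{3} \approx 145.33$)
$\left(Q{\left(-12 \right)} + E{\left(-10 \right)}\right) y = \left(-12 - 10\right) \frac{436}{3} = \left(-22\right) \frac{436}{3} = - \frac{9592}{3}$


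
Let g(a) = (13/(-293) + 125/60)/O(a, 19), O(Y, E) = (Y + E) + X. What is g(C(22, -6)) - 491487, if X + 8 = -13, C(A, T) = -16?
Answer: -31105236425/63288 ≈ -4.9149e+5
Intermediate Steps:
X = -21 (X = -8 - 13 = -21)
O(Y, E) = -21 + E + Y (O(Y, E) = (Y + E) - 21 = (E + Y) - 21 = -21 + E + Y)
g(a) = 7169/(3516*(-2 + a)) (g(a) = (13/(-293) + 125/60)/(-21 + 19 + a) = (13*(-1/293) + 125*(1/60))/(-2 + a) = (-13/293 + 25/12)/(-2 + a) = 7169/(3516*(-2 + a)))
g(C(22, -6)) - 491487 = 7169/(3516*(-2 - 16)) - 491487 = (7169/3516)/(-18) - 491487 = (7169/3516)*(-1/18) - 491487 = -7169/63288 - 491487 = -31105236425/63288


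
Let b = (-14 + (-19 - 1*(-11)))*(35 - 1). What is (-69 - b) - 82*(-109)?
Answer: 9617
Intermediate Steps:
b = -748 (b = (-14 + (-19 + 11))*34 = (-14 - 8)*34 = -22*34 = -748)
(-69 - b) - 82*(-109) = (-69 - 1*(-748)) - 82*(-109) = (-69 + 748) + 8938 = 679 + 8938 = 9617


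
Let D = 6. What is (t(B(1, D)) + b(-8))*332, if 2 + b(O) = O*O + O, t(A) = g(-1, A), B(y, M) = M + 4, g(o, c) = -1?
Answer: 17596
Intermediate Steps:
B(y, M) = 4 + M
t(A) = -1
b(O) = -2 + O + O**2 (b(O) = -2 + (O*O + O) = -2 + (O**2 + O) = -2 + (O + O**2) = -2 + O + O**2)
(t(B(1, D)) + b(-8))*332 = (-1 + (-2 - 8 + (-8)**2))*332 = (-1 + (-2 - 8 + 64))*332 = (-1 + 54)*332 = 53*332 = 17596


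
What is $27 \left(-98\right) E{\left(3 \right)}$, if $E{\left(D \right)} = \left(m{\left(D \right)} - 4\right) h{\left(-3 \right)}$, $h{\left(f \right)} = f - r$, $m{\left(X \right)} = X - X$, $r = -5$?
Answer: $21168$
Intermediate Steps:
$m{\left(X \right)} = 0$
$h{\left(f \right)} = 5 + f$ ($h{\left(f \right)} = f - -5 = f + 5 = 5 + f$)
$E{\left(D \right)} = -8$ ($E{\left(D \right)} = \left(0 - 4\right) \left(5 - 3\right) = \left(-4\right) 2 = -8$)
$27 \left(-98\right) E{\left(3 \right)} = 27 \left(-98\right) \left(-8\right) = \left(-2646\right) \left(-8\right) = 21168$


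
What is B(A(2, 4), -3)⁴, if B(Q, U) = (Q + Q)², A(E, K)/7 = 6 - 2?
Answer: 96717311574016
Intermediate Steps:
A(E, K) = 28 (A(E, K) = 7*(6 - 2) = 7*4 = 28)
B(Q, U) = 4*Q² (B(Q, U) = (2*Q)² = 4*Q²)
B(A(2, 4), -3)⁴ = (4*28²)⁴ = (4*784)⁴ = 3136⁴ = 96717311574016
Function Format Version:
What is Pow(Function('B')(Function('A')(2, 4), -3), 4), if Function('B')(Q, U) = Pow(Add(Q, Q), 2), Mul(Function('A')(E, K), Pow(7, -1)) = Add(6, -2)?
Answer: 96717311574016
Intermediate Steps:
Function('A')(E, K) = 28 (Function('A')(E, K) = Mul(7, Add(6, -2)) = Mul(7, 4) = 28)
Function('B')(Q, U) = Mul(4, Pow(Q, 2)) (Function('B')(Q, U) = Pow(Mul(2, Q), 2) = Mul(4, Pow(Q, 2)))
Pow(Function('B')(Function('A')(2, 4), -3), 4) = Pow(Mul(4, Pow(28, 2)), 4) = Pow(Mul(4, 784), 4) = Pow(3136, 4) = 96717311574016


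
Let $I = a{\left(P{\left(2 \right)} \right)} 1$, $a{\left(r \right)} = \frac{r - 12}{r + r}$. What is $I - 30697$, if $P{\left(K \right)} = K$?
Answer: $- \frac{61399}{2} \approx -30700.0$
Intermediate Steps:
$a{\left(r \right)} = \frac{-12 + r}{2 r}$
$I = - \frac{5}{2}$ ($I = \frac{-12 + 2}{2 \cdot 2} \cdot 1 = \frac{1}{2} \cdot \frac{1}{2} \left(-10\right) 1 = \left(- \frac{5}{2}\right) 1 = - \frac{5}{2} \approx -2.5$)
$I - 30697 = - \frac{5}{2} - 30697 = - \frac{61399}{2}$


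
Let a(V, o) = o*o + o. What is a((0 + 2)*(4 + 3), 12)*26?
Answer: 4056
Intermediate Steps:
a(V, o) = o + o² (a(V, o) = o² + o = o + o²)
a((0 + 2)*(4 + 3), 12)*26 = (12*(1 + 12))*26 = (12*13)*26 = 156*26 = 4056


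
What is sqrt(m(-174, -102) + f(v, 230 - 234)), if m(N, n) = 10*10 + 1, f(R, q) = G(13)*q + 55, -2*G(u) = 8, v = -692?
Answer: 2*sqrt(43) ≈ 13.115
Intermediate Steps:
G(u) = -4 (G(u) = -1/2*8 = -4)
f(R, q) = 55 - 4*q (f(R, q) = -4*q + 55 = 55 - 4*q)
m(N, n) = 101 (m(N, n) = 100 + 1 = 101)
sqrt(m(-174, -102) + f(v, 230 - 234)) = sqrt(101 + (55 - 4*(230 - 234))) = sqrt(101 + (55 - 4*(-4))) = sqrt(101 + (55 + 16)) = sqrt(101 + 71) = sqrt(172) = 2*sqrt(43)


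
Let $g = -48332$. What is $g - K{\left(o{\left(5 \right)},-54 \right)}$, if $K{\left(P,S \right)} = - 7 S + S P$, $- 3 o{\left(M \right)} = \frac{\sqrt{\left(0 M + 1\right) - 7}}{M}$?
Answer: $-48710 - \frac{18 i \sqrt{6}}{5} \approx -48710.0 - 8.8182 i$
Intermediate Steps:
$o{\left(M \right)} = - \frac{i \sqrt{6}}{3 M}$ ($o{\left(M \right)} = - \frac{\sqrt{\left(0 M + 1\right) - 7} \frac{1}{M}}{3} = - \frac{\sqrt{\left(0 + 1\right) - 7} \frac{1}{M}}{3} = - \frac{\sqrt{1 - 7} \frac{1}{M}}{3} = - \frac{\sqrt{-6} \frac{1}{M}}{3} = - \frac{i \sqrt{6} \frac{1}{M}}{3} = - \frac{i \sqrt{6}}{3 M}$)
$K{\left(P,S \right)} = - 7 S + P S$
$g - K{\left(o{\left(5 \right)},-54 \right)} = -48332 - - 54 \left(-7 - \frac{i \sqrt{6}}{3 \cdot 5}\right) = -48332 - - 54 \left(-7 - \frac{1}{3} i \sqrt{6} \cdot \frac{1}{5}\right) = -48332 - - 54 \left(-7 - \frac{i \sqrt{6}}{15}\right) = -48332 - \left(378 + \frac{18 i \sqrt{6}}{5}\right) = -48710 - \frac{18 i \sqrt{6}}{5}$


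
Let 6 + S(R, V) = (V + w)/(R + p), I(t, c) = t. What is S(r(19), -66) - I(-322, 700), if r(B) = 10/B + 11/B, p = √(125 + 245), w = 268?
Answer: 41988166/133129 + 72922*√370/133129 ≈ 325.93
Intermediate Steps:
p = √370 ≈ 19.235
r(B) = 21/B
S(R, V) = -6 + (268 + V)/(R + √370) (S(R, V) = -6 + (V + 268)/(R + √370) = -6 + (268 + V)/(R + √370))
S(r(19), -66) - I(-322, 700) = (268 - 66 - 126/19 - 6*√370)/(21/19 + √370) - 1*(-322) = (268 - 66 - 126/19 - 6*√370)/(21*(1/19) + √370) + 322 = (268 - 66 - 6*21/19 - 6*√370)/(21/19 + √370) + 322 = (268 - 66 - 126/19 - 6*√370)/(21/19 + √370) + 322 = (3712/19 - 6*√370)/(21/19 + √370) + 322 = 322 + (3712/19 - 6*√370)/(21/19 + √370)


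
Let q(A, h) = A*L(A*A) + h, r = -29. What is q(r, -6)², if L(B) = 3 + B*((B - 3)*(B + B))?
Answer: 1181756527760728957489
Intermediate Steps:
L(B) = 3 + 2*B²*(-3 + B) (L(B) = 3 + B*((-3 + B)*(2*B)) = 3 + B*(2*B*(-3 + B)) = 3 + 2*B²*(-3 + B))
q(A, h) = h + A*(3 - 6*A⁴ + 2*A⁶) (q(A, h) = A*(3 - 6*A⁴ + 2*(A*A)³) + h = A*(3 - 6*A⁴ + 2*(A²)³) + h = A*(3 - 6*A⁴ + 2*A⁶) + h = h + A*(3 - 6*A⁴ + 2*A⁶))
q(r, -6)² = (-6 - 29*(3 - 6*(-29)⁴ + 2*(-29)⁶))² = (-6 - 29*(3 - 6*707281 + 2*594823321))² = (-6 - 29*(3 - 4243686 + 1189646642))² = (-6 - 29*1185402959)² = (-6 - 34376685811)² = (-34376685817)² = 1181756527760728957489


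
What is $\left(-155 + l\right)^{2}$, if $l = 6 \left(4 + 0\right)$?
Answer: $17161$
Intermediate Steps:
$l = 24$ ($l = 6 \cdot 4 = 24$)
$\left(-155 + l\right)^{2} = \left(-155 + 24\right)^{2} = \left(-131\right)^{2} = 17161$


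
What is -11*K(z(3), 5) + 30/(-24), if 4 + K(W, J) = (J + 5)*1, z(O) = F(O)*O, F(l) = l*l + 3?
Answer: -269/4 ≈ -67.250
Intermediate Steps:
F(l) = 3 + l² (F(l) = l² + 3 = 3 + l²)
z(O) = O*(3 + O²) (z(O) = (3 + O²)*O = O*(3 + O²))
K(W, J) = 1 + J (K(W, J) = -4 + (J + 5)*1 = -4 + (5 + J)*1 = -4 + (5 + J) = 1 + J)
-11*K(z(3), 5) + 30/(-24) = -11*(1 + 5) + 30/(-24) = -11*6 + 30*(-1/24) = -66 - 5/4 = -269/4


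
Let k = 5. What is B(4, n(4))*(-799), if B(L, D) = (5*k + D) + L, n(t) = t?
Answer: -26367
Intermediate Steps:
B(L, D) = 25 + D + L (B(L, D) = (5*5 + D) + L = (25 + D) + L = 25 + D + L)
B(4, n(4))*(-799) = (25 + 4 + 4)*(-799) = 33*(-799) = -26367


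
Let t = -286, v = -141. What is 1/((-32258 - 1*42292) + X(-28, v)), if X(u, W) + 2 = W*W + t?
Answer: -1/54957 ≈ -1.8196e-5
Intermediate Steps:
X(u, W) = -288 + W² (X(u, W) = -2 + (W*W - 286) = -2 + (W² - 286) = -2 + (-286 + W²) = -288 + W²)
1/((-32258 - 1*42292) + X(-28, v)) = 1/((-32258 - 1*42292) + (-288 + (-141)²)) = 1/((-32258 - 42292) + (-288 + 19881)) = 1/(-74550 + 19593) = 1/(-54957) = -1/54957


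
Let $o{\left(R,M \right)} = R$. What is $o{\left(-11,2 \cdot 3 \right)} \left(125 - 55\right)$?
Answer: $-770$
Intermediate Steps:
$o{\left(-11,2 \cdot 3 \right)} \left(125 - 55\right) = - 11 \left(125 - 55\right) = \left(-11\right) 70 = -770$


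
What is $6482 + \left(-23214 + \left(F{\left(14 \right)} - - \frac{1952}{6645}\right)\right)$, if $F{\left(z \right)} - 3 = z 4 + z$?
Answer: $- \frac{110697103}{6645} \approx -16659.0$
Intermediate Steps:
$F{\left(z \right)} = 3 + 5 z$ ($F{\left(z \right)} = 3 + \left(z 4 + z\right) = 3 + \left(4 z + z\right) = 3 + 5 z$)
$6482 + \left(-23214 + \left(F{\left(14 \right)} - - \frac{1952}{6645}\right)\right) = 6482 - \left(23141 - \frac{1952}{6645}\right) = 6482 + \left(-23214 + \left(73 - - \frac{1952}{6645}\right)\right) = 6482 + \left(-23214 + \left(73 + \frac{1952}{6645}\right)\right) = 6482 + \left(-23214 + \frac{487037}{6645}\right) = 6482 - \frac{153769993}{6645} = - \frac{110697103}{6645}$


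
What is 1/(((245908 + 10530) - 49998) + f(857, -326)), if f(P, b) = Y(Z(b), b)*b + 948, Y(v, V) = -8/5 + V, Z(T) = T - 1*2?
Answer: 5/1570928 ≈ 3.1828e-6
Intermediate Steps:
Z(T) = -2 + T (Z(T) = T - 2 = -2 + T)
Y(v, V) = -8/5 + V
f(P, b) = 948 + b*(-8/5 + b) (f(P, b) = (-8/5 + b)*b + 948 = b*(-8/5 + b) + 948 = 948 + b*(-8/5 + b))
1/(((245908 + 10530) - 49998) + f(857, -326)) = 1/(((245908 + 10530) - 49998) + (948 + (⅕)*(-326)*(-8 + 5*(-326)))) = 1/((256438 - 49998) + (948 + (⅕)*(-326)*(-8 - 1630))) = 1/(206440 + (948 + (⅕)*(-326)*(-1638))) = 1/(206440 + (948 + 533988/5)) = 1/(206440 + 538728/5) = 1/(1570928/5) = 5/1570928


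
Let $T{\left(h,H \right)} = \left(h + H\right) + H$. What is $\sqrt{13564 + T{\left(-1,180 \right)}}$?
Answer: $3 \sqrt{1547} \approx 118.0$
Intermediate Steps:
$T{\left(h,H \right)} = h + 2 H$ ($T{\left(h,H \right)} = \left(H + h\right) + H = h + 2 H$)
$\sqrt{13564 + T{\left(-1,180 \right)}} = \sqrt{13564 + \left(-1 + 2 \cdot 180\right)} = \sqrt{13564 + \left(-1 + 360\right)} = \sqrt{13564 + 359} = \sqrt{13923} = 3 \sqrt{1547}$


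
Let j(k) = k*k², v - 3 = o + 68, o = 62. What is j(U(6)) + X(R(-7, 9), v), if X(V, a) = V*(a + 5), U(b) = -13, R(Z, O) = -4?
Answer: -2749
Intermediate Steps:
v = 133 (v = 3 + (62 + 68) = 3 + 130 = 133)
j(k) = k³
X(V, a) = V*(5 + a)
j(U(6)) + X(R(-7, 9), v) = (-13)³ - 4*(5 + 133) = -2197 - 4*138 = -2197 - 552 = -2749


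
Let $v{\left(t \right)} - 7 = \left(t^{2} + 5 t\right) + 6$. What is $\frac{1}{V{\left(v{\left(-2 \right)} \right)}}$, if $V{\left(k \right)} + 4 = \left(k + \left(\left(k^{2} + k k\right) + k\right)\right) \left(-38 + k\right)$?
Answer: $- \frac{1}{3476} \approx -0.00028769$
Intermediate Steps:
$v{\left(t \right)} = 13 + t^{2} + 5 t$ ($v{\left(t \right)} = 7 + \left(\left(t^{2} + 5 t\right) + 6\right) = 7 + \left(6 + t^{2} + 5 t\right) = 13 + t^{2} + 5 t$)
$V{\left(k \right)} = -4 + \left(-38 + k\right) \left(2 k + 2 k^{2}\right)$ ($V{\left(k \right)} = -4 + \left(k + \left(\left(k^{2} + k k\right) + k\right)\right) \left(-38 + k\right) = -4 + \left(k + \left(\left(k^{2} + k^{2}\right) + k\right)\right) \left(-38 + k\right) = -4 + \left(k + \left(2 k^{2} + k\right)\right) \left(-38 + k\right) = -4 + \left(k + \left(k + 2 k^{2}\right)\right) \left(-38 + k\right) = -4 + \left(2 k + 2 k^{2}\right) \left(-38 + k\right) = -4 + \left(-38 + k\right) \left(2 k + 2 k^{2}\right)$)
$\frac{1}{V{\left(v{\left(-2 \right)} \right)}} = \frac{1}{-4 - 76 \left(13 + \left(-2\right)^{2} + 5 \left(-2\right)\right) - 74 \left(13 + \left(-2\right)^{2} + 5 \left(-2\right)\right)^{2} + 2 \left(13 + \left(-2\right)^{2} + 5 \left(-2\right)\right)^{3}} = \frac{1}{-4 - 76 \left(13 + 4 - 10\right) - 74 \left(13 + 4 - 10\right)^{2} + 2 \left(13 + 4 - 10\right)^{3}} = \frac{1}{-4 - 532 - 74 \cdot 7^{2} + 2 \cdot 7^{3}} = \frac{1}{-4 - 532 - 3626 + 2 \cdot 343} = \frac{1}{-4 - 532 - 3626 + 686} = \frac{1}{-3476} = - \frac{1}{3476}$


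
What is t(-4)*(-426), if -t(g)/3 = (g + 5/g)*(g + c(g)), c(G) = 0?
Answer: 26838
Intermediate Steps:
t(g) = -3*g*(g + 5/g) (t(g) = -3*(g + 5/g)*(g + 0) = -3*(g + 5/g)*g = -3*g*(g + 5/g))
t(-4)*(-426) = (-15 - 3*(-4)²)*(-426) = (-15 - 3*16)*(-426) = (-15 - 48)*(-426) = -63*(-426) = 26838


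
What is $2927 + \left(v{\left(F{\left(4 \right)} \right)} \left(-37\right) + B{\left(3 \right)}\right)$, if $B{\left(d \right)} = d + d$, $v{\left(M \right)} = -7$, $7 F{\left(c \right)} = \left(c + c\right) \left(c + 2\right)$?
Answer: $3192$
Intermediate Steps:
$F{\left(c \right)} = \frac{2 c \left(2 + c\right)}{7}$ ($F{\left(c \right)} = \frac{\left(c + c\right) \left(c + 2\right)}{7} = \frac{2 c \left(2 + c\right)}{7}$)
$B{\left(d \right)} = 2 d$
$2927 + \left(v{\left(F{\left(4 \right)} \right)} \left(-37\right) + B{\left(3 \right)}\right) = 2927 + \left(\left(-7\right) \left(-37\right) + 2 \cdot 3\right) = 2927 + \left(259 + 6\right) = 2927 + 265 = 3192$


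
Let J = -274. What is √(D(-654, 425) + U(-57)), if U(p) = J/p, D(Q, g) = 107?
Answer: √363261/57 ≈ 10.574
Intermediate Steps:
U(p) = -274/p
√(D(-654, 425) + U(-57)) = √(107 - 274/(-57)) = √(107 - 274*(-1/57)) = √(107 + 274/57) = √(6373/57) = √363261/57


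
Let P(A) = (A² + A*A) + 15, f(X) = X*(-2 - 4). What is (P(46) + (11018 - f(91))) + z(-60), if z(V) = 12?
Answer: 15823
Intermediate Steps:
f(X) = -6*X (f(X) = X*(-6) = -6*X)
P(A) = 15 + 2*A² (P(A) = (A² + A²) + 15 = 2*A² + 15 = 15 + 2*A²)
(P(46) + (11018 - f(91))) + z(-60) = ((15 + 2*46²) + (11018 - (-6)*91)) + 12 = ((15 + 2*2116) + (11018 - 1*(-546))) + 12 = ((15 + 4232) + (11018 + 546)) + 12 = (4247 + 11564) + 12 = 15811 + 12 = 15823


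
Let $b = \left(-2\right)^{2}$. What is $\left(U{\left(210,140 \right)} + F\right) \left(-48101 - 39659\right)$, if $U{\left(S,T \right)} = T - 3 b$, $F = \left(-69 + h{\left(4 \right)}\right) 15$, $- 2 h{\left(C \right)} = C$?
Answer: $82231120$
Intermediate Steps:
$b = 4$
$h{\left(C \right)} = - \frac{C}{2}$
$F = -1065$ ($F = \left(-69 - 2\right) 15 = \left(-71\right) 15 = -1065$)
$U{\left(S,T \right)} = -12 + T$ ($U{\left(S,T \right)} = T - 12 = -12 + T$)
$\left(U{\left(210,140 \right)} + F\right) \left(-48101 - 39659\right) = \left(\left(-12 + 140\right) - 1065\right) \left(-48101 - 39659\right) = \left(128 - 1065\right) \left(-87760\right) = \left(-937\right) \left(-87760\right) = 82231120$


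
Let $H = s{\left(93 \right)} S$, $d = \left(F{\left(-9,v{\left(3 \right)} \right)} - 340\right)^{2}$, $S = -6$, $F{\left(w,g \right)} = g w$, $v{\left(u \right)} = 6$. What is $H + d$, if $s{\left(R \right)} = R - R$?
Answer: $155236$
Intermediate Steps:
$s{\left(R \right)} = 0$
$d = 155236$ ($d = \left(6 \left(-9\right) - 340\right)^{2} = \left(-54 - 340\right)^{2} = \left(-394\right)^{2} = 155236$)
$H = 0$ ($H = 0 \left(-6\right) = 0$)
$H + d = 0 + 155236 = 155236$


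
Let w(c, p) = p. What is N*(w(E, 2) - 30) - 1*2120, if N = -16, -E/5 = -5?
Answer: -1672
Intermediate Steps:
E = 25 (E = -5*(-5) = 25)
N*(w(E, 2) - 30) - 1*2120 = -16*(2 - 30) - 1*2120 = -16*(-28) - 2120 = 448 - 2120 = -1672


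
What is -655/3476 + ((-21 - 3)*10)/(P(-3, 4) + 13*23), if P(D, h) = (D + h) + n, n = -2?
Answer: -514715/517924 ≈ -0.99380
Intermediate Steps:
P(D, h) = -2 + D + h (P(D, h) = (D + h) - 2 = -2 + D + h)
-655/3476 + ((-21 - 3)*10)/(P(-3, 4) + 13*23) = -655/3476 + ((-21 - 3)*10)/((-2 - 3 + 4) + 13*23) = -655*1/3476 + (-24*10)/(-1 + 299) = -655/3476 - 240/298 = -655/3476 - 240*1/298 = -655/3476 - 120/149 = -514715/517924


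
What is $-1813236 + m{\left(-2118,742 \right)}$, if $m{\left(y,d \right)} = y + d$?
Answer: $-1814612$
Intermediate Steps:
$m{\left(y,d \right)} = d + y$
$-1813236 + m{\left(-2118,742 \right)} = -1813236 + \left(742 - 2118\right) = -1813236 - 1376 = -1814612$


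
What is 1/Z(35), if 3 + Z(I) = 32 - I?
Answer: -1/6 ≈ -0.16667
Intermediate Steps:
Z(I) = 29 - I (Z(I) = -3 + (32 - I) = 29 - I)
1/Z(35) = 1/(29 - 1*35) = 1/(29 - 35) = 1/(-6) = -1/6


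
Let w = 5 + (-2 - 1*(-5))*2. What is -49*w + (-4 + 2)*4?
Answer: -547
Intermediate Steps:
w = 11 (w = 5 + (-2 + 5)*2 = 5 + 3*2 = 5 + 6 = 11)
-49*w + (-4 + 2)*4 = -49*11 + (-4 + 2)*4 = -539 - 2*4 = -539 - 8 = -547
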